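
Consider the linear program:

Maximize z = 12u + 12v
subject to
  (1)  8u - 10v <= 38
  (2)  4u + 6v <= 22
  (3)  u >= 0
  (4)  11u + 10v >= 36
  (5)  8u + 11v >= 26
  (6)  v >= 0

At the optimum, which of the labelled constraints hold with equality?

(1) and (2)

Vertices and z = 12u + 12v:
  (56/11, 3/11) → z = 708/11
  (19/4, 0) → z = 57
  (0, 11/3) → z = 44
  (0, 18/5) → z = 216/5
  (36/11, 0) → z = 432/11

The maximum is at (56/11, 3/11). Substituting into each constraint, equality holds for (1) and (2); the remaining constraints have slack.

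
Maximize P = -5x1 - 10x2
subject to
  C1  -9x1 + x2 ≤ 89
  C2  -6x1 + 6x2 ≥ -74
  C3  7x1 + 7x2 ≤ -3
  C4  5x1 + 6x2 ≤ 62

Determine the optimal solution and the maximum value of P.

Feasible corners and P = -5x1 - 10x2:
  (-38/3, -25) → P = 940/3
  (-313/35, 298/35) → P = -283/7
  (125/21, -134/21) → P = 715/21

The optimum lies where -9x1 + x2 = 89 and -6x1 + 6x2 = -74.
Solving simultaneously gives x1 = -38/3, x2 = -25.

x1 = -38/3, x2 = -25, maximum P = 940/3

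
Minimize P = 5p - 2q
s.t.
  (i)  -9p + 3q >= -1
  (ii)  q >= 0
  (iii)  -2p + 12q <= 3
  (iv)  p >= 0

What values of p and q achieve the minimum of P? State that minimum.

p = 0, q = 1/4, minimum P = -1/2

Vertices and P = 5p - 2q:
  (1/9, 0) → P = 5/9
  (7/34, 29/102) → P = 47/102
  (0, 0) → P = 0
  (0, 1/4) → P = -1/2

The optimum lies where -2p + 12q = 3 and p = 0.
Solving simultaneously gives p = 0, q = 1/4.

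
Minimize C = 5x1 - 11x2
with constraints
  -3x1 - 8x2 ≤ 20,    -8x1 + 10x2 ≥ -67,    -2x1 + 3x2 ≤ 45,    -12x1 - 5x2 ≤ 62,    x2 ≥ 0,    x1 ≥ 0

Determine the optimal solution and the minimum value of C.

x1 = 651/4, x2 = 247/2, minimum C = -2179/4

The binding constraints are -8x1 + 10x2 = -67 and -2x1 + 3x2 = 45.
Solving simultaneously gives x1 = 651/4, x2 = 247/2.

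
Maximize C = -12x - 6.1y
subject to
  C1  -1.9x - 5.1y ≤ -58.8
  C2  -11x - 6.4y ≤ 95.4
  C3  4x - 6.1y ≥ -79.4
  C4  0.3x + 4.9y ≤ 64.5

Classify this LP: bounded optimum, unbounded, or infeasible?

bounded optimum

Vertices and C = -12x - 6.1y:
  (-4626/3199, 38606/3199) → C = -899923/15995
  (439/2143, 28182/2143) → C = -885891/10715
The feasible region has finitely many vertices and no improving ray; the maximum is -899923/15995 at (-4626/3199, 38606/3199).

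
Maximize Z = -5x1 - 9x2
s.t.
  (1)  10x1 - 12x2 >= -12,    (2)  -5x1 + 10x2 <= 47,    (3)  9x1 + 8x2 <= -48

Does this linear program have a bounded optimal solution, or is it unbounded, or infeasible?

unbounded

From the feasible point (-168/47, -93/47), moving in the direction (8, -9) keeps every constraint satisfied while Z increases without bound.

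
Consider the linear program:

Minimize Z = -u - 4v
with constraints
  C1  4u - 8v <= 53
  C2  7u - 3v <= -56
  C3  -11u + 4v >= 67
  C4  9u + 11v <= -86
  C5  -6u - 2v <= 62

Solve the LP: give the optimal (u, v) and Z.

u = -85/8, v = 7/8, minimum Z = 57/8

The binding constraints are 9u + 11v = -86 and -6u - 2v = 62.
Solving simultaneously gives u = -85/8, v = 7/8.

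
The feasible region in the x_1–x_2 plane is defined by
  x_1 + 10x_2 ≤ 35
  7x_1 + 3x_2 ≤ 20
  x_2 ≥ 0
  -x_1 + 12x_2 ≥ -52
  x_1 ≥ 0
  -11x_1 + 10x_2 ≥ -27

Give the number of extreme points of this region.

5

Intersecting each pair of boundary lines and keeping only the points that satisfy every inequality leaves:
  (95/67, 225/67)
  (0, 7/2)
  (281/103, 31/103)
  (0, 0)
  (27/11, 0)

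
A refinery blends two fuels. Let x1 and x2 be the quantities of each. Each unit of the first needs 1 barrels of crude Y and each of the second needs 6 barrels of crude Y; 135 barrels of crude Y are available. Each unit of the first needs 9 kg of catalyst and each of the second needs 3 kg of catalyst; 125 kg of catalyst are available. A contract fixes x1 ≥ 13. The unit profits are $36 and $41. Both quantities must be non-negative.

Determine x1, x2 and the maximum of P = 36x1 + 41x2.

Vertices and P = 36x1 + 41x2:
  (125/9, 0) → P = 500
  (13, 0) → P = 468
  (13, 8/3) → P = 1732/3

The binding constraints are 9x1 + 3x2 = 125 and x1 = 13.
Solving simultaneously gives x1 = 13, x2 = 8/3.

x1 = 13, x2 = 8/3, maximum P = 1732/3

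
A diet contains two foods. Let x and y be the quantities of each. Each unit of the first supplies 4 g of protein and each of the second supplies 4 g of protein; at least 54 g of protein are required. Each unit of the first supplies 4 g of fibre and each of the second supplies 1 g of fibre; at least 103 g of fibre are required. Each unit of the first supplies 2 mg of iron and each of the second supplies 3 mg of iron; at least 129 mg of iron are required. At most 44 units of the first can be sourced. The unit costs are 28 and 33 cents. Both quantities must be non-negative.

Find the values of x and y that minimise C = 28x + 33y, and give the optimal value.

x = 18, y = 31, minimum C = 1527

Vertices and C = 28x + 33y:
  (0, 103) → C = 3399
  (18, 31) → C = 1527
  (44, 41/3) → C = 1683
The feasible region is unbounded (it extends along (0, 1)), but C strictly increases along every unbounded feasible direction, so there is no improving ray and the minimum is attained at a vertex.

The binding constraints are 4x + y = 103 and 2x + 3y = 129.
Solving simultaneously gives x = 18, y = 31.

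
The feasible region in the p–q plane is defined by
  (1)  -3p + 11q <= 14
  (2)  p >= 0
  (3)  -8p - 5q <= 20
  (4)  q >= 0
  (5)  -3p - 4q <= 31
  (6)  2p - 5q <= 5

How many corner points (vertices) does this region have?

4

Of the 15 pairwise boundary intersections, those satisfying every inequality are:
  (0, 14/11)
  (125/7, 43/7)
  (0, 0)
  (5/2, 0)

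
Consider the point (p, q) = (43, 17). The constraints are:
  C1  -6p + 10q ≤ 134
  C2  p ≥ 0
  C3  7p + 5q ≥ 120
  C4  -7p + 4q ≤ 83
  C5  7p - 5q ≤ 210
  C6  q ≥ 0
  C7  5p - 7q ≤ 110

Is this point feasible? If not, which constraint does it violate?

not feasible — violates C5

Constraint C5: 7p - 5q = 216, which is not ≤ 210. All other constraints are satisfied.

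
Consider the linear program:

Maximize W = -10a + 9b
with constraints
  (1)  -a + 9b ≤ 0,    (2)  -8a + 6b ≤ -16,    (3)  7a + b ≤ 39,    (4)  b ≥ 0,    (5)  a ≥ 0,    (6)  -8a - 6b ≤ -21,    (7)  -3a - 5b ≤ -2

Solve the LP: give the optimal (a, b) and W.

Extreme points and W = -10a + 9b:
  (351/64, 39/64) → W = -3159/64
  (63/26, 7/26) → W = -567/26
  (39/7, 0) → W = -390/7
  (21/8, 0) → W = -105/4

At the optimal vertex, -a + 9b = 0 and -8a - 6b = -21.
Solving simultaneously gives a = 63/26, b = 7/26.

a = 63/26, b = 7/26, maximum W = -567/26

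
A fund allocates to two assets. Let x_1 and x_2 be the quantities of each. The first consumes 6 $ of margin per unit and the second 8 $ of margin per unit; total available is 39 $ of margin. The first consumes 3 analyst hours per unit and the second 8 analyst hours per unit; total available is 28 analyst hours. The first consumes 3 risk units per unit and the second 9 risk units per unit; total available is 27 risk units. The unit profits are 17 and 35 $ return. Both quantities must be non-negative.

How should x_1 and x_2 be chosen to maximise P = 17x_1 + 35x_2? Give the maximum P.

x_1 = 9/2, x_2 = 3/2, maximum P = 129

Feasible corners and P = 17x_1 + 35x_2:
  (0, 0) → P = 0
  (0, 3) → P = 105
  (13/2, 0) → P = 221/2
  (9/2, 3/2) → P = 129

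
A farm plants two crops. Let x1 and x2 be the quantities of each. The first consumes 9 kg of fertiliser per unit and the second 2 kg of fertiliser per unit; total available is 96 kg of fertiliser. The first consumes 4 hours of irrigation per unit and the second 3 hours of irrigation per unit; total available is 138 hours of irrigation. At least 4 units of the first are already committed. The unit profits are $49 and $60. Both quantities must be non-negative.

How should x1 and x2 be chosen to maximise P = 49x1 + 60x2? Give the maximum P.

At the optimal vertex, 9x1 + 2x2 = 96 and x1 = 4.
Solving simultaneously gives x1 = 4, x2 = 30.

x1 = 4, x2 = 30, maximum P = 1996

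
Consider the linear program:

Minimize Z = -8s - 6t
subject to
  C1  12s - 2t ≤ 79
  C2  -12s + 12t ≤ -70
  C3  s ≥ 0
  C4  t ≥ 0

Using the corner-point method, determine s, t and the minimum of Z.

s = 101/15, t = 9/10, minimum Z = -889/15

Corner points and Z = -8s - 6t:
  (101/15, 9/10) → Z = -889/15
  (79/12, 0) → Z = -158/3
  (35/6, 0) → Z = -140/3

At the optimal vertex, 12s - 2t = 79 and -12s + 12t = -70.
Solving simultaneously gives s = 101/15, t = 9/10.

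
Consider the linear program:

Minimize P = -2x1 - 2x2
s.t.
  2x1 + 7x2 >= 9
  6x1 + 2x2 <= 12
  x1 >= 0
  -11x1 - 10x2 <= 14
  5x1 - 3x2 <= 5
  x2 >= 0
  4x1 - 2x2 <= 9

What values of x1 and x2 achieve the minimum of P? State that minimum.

At the optimal vertex, 6x1 + 2x2 = 12 and x1 = 0.
Solving simultaneously gives x1 = 0, x2 = 6.

x1 = 0, x2 = 6, minimum P = -12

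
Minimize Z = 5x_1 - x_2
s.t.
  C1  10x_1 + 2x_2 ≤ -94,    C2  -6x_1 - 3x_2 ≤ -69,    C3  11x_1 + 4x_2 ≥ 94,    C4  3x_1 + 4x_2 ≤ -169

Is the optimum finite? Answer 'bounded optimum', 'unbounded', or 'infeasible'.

The boundaries 10x_1 + 2x_2 = -94 and 11x_1 + 4x_2 = 94 meet at (-94/3, 329/3), but that point violates 3x_1 + 4x_2 ≤ -169. Every candidate vertex is excluded by some other constraint, so the feasible region is empty.

infeasible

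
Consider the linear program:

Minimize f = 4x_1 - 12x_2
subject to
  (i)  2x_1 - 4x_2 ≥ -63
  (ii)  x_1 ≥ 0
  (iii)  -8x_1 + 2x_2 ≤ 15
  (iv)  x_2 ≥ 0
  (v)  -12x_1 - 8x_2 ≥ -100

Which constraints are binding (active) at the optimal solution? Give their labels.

(iii) and (v)

Feasible corners and f = 4x_1 - 12x_2:
  (0, 15/2) → f = -90
  (0, 0) → f = 0
  (10/11, 245/22) → f = -130
  (25/3, 0) → f = 100/3

The minimum is at (10/11, 245/22). Substituting into each constraint, equality holds for (iii) and (v); the remaining constraints have slack.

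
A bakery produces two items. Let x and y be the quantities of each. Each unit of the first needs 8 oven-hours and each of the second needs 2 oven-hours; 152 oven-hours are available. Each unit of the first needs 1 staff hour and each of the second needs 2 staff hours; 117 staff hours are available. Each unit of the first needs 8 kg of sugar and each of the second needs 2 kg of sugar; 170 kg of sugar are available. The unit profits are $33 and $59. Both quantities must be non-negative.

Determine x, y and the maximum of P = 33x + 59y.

x = 5, y = 56, maximum P = 3469

Corner points and P = 33x + 59y:
  (0, 0) → P = 0
  (0, 117/2) → P = 6903/2
  (19, 0) → P = 627
  (5, 56) → P = 3469

The binding constraints are 8x + 2y = 152 and x + 2y = 117.
Solving simultaneously gives x = 5, y = 56.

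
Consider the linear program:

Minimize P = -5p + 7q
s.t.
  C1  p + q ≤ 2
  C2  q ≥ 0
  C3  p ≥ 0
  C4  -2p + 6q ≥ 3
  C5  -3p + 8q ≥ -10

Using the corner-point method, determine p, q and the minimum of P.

p = 9/8, q = 7/8, minimum P = 1/2

Corner points and P = -5p + 7q:
  (0, 2) → P = 14
  (9/8, 7/8) → P = 1/2
  (0, 1/2) → P = 7/2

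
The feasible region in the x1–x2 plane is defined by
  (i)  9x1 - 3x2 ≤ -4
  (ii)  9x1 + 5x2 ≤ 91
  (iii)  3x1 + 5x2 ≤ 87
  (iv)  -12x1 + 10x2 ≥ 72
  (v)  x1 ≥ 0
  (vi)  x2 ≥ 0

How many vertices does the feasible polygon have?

5

The feasible vertices (each the meet of two boundaries and inside every other half-plane) are:
  (253/72, 95/8)
  (88/27, 100/9)
  (2/3, 17)
  (0, 87/5)
  (0, 36/5)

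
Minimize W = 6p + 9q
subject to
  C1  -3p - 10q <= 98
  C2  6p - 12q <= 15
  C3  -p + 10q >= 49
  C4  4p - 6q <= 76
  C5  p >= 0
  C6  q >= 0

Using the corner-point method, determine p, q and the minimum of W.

p = 0, q = 49/10, minimum W = 441/10

Vertices and W = 6p + 9q:
  (123/8, 103/16) → W = 2403/16
  (137/2, 33) → W = 708
  (0, 49/10) → W = 441/10
The feasible region is unbounded (it extends along (0, 1), (3, 2)), but W strictly increases along every unbounded feasible direction, so there is no improving ray and the minimum is attained at a vertex.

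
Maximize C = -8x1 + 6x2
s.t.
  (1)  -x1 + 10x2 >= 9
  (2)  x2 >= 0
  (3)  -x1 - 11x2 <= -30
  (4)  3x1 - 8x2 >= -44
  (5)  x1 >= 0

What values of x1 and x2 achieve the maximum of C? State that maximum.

x1 = 0, x2 = 11/2, maximum C = 33

Feasible corners and C = -8x1 + 6x2:
  (67/7, 13/7) → C = -458/7
  (0, 30/11) → C = 180/11
  (0, 11/2) → C = 33
The feasible region is unbounded (it extends along (10, 1), (8, 3)), but C strictly decreases along every unbounded feasible direction, so there is no improving ray and the maximum is attained at a vertex.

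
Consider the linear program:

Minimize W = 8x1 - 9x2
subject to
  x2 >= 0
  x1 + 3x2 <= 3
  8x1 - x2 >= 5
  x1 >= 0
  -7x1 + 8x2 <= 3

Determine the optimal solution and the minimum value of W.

x1 = 18/25, x2 = 19/25, minimum W = -27/25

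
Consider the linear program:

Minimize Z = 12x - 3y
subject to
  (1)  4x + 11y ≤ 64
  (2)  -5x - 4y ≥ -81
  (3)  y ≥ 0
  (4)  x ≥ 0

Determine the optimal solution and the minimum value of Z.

Corner points and Z = 12x - 3y:
  (16, 0) → Z = 192
  (0, 64/11) → Z = -192/11
  (0, 0) → Z = 0

The binding constraints are 4x + 11y = 64 and x = 0.
Solving simultaneously gives x = 0, y = 64/11.

x = 0, y = 64/11, minimum Z = -192/11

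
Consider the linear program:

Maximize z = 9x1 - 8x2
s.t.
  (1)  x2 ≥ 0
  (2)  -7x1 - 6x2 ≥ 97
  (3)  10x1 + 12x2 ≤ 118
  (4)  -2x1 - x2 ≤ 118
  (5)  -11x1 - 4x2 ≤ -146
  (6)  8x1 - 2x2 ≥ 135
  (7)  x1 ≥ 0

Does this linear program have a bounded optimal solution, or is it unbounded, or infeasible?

The boundaries -7x1 - 6x2 = 97 and -11x1 - 4x2 = -146 meet at (632/19, -2089/38), but that point violates x2 ≥ 0. Every candidate vertex is excluded by some other constraint, so the feasible region is empty.

infeasible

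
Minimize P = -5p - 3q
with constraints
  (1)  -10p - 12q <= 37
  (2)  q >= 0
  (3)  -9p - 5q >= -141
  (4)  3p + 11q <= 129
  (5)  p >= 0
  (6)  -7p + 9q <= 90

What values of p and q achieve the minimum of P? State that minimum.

Extreme points and P = -5p - 3q:
  (47/3, 0) → P = -235/3
  (0, 0) → P = 0
  (151/14, 123/14) → P = -562/7
  (171/104, 1173/104) → P = -2187/52
  (0, 10) → P = -30

The binding constraints are -9p - 5q = -141 and 3p + 11q = 129.
Solving simultaneously gives p = 151/14, q = 123/14.

p = 151/14, q = 123/14, minimum P = -562/7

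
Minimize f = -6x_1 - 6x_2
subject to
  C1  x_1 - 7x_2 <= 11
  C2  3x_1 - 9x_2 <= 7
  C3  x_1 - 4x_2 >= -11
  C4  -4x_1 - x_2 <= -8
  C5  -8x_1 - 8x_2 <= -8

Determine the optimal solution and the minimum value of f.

x_1 = 127/3, x_2 = 40/3, minimum f = -334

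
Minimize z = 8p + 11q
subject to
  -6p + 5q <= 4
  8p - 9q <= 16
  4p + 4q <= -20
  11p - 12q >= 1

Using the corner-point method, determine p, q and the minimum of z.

Extreme points and z = 8p + 11q:
  (-58/7, -64/7) → z = -1168/7
  (-53/17, -50/17) → z = -974/17
  (-29/17, -56/17) → z = -848/17
  (-59/23, -56/23) → z = -1088/23

p = -58/7, q = -64/7, minimum z = -1168/7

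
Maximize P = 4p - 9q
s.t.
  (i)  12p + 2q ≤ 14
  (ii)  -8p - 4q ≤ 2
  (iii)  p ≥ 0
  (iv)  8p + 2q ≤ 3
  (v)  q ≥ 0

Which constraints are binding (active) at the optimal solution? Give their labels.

Corner points and P = 4p - 9q:
  (0, 3/2) → P = -27/2
  (0, 0) → P = 0
  (3/8, 0) → P = 3/2

The maximum is at (3/8, 0). Substituting into each constraint, equality holds for (iv) and (v); the remaining constraints have slack.

(iv) and (v)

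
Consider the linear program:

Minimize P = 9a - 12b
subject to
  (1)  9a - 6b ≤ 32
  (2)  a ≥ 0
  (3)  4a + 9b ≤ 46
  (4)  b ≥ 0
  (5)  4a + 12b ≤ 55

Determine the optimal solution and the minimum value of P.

a = 0, b = 55/12, minimum P = -55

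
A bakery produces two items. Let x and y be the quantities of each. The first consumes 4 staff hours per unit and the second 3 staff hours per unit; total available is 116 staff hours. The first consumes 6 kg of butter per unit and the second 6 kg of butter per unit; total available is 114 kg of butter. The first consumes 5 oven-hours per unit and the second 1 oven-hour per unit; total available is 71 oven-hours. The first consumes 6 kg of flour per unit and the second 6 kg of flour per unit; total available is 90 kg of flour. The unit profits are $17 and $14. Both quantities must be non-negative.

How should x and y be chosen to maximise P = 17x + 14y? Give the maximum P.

Feasible corners and P = 17x + 14y:
  (0, 0) → P = 0
  (0, 15) → P = 210
  (71/5, 0) → P = 1207/5
  (14, 1) → P = 252

x = 14, y = 1, maximum P = 252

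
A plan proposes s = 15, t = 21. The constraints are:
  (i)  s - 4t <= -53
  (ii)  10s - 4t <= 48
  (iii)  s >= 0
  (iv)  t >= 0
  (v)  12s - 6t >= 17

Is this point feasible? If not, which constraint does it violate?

Constraint (ii): 10s - 4t = 66, which is not ≤ 48. All other constraints are satisfied.

not feasible — violates (ii)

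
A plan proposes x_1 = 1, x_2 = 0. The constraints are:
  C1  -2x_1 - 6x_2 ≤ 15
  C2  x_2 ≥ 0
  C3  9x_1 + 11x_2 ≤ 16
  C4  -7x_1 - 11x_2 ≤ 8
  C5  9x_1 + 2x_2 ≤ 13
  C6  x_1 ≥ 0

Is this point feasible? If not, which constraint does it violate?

feasible

C1: -2 ≤ 15 ✓
C2: 0 ≥ 0 ✓
C3: 9 ≤ 16 ✓
C4: -7 ≤ 8 ✓
C5: 9 ≤ 13 ✓
C6: 1 ≥ 0 ✓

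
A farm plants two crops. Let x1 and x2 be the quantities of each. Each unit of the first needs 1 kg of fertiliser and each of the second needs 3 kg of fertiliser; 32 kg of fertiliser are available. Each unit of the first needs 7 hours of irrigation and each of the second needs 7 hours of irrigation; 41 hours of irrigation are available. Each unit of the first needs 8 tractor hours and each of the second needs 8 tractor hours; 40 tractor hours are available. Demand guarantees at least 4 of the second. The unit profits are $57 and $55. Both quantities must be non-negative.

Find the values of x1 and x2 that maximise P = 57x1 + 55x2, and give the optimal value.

Feasible corners and P = 57x1 + 55x2:
  (0, 5) → P = 275
  (0, 4) → P = 220
  (1, 4) → P = 277

x1 = 1, x2 = 4, maximum P = 277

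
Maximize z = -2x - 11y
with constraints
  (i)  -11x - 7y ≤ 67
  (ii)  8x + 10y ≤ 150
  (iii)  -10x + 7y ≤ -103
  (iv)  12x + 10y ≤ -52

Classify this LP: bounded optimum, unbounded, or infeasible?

From the feasible point (12/7, -601/49), moving in the direction (10, -12) keeps every constraint satisfied while z increases without bound.

unbounded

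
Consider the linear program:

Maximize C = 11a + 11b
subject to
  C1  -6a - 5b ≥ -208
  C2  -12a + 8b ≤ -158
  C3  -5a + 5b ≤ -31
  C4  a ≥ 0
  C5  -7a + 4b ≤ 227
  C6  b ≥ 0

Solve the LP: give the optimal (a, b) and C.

a = 409/18, b = 43/3, maximum C = 7337/18

Corner points and C = 11a + 11b:
  (409/18, 43/3) → C = 7337/18
  (104/3, 0) → C = 1144/3
  (79/6, 0) → C = 869/6

At the optimal vertex, -6a - 5b = -208 and -12a + 8b = -158.
Solving simultaneously gives a = 409/18, b = 43/3.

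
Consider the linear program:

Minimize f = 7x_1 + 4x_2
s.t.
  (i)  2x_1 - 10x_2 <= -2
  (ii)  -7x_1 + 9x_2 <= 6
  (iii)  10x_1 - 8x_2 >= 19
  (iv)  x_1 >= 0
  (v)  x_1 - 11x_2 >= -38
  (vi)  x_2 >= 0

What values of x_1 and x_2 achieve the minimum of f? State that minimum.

Corner points and f = 7x_1 + 4x_2:
  (103/42, 29/42) → f = 279/14
  (179/6, 37/6) → f = 467/2
  (171/34, 133/34) → f = 1729/34

The optimum lies where 2x_1 - 10x_2 = -2 and 10x_1 - 8x_2 = 19.
Solving simultaneously gives x_1 = 103/42, x_2 = 29/42.

x_1 = 103/42, x_2 = 29/42, minimum f = 279/14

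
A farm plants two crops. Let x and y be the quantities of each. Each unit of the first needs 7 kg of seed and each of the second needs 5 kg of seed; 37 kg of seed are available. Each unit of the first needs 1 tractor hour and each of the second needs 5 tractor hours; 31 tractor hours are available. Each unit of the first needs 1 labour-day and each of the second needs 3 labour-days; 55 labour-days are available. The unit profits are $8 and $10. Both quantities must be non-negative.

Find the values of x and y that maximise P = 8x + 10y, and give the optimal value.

Extreme points and P = 8x + 10y:
  (0, 0) → P = 0
  (0, 31/5) → P = 62
  (37/7, 0) → P = 296/7
  (1, 6) → P = 68

At the optimal vertex, 7x + 5y = 37 and x + 5y = 31.
Solving simultaneously gives x = 1, y = 6.

x = 1, y = 6, maximum P = 68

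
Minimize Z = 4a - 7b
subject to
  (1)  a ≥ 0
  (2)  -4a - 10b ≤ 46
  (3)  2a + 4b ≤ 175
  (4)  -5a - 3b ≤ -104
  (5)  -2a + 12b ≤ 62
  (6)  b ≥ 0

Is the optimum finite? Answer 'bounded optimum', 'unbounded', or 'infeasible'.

Feasible corners and Z = 4a - 7b:
  (463/8, 237/16) → Z = 2045/16
  (175/2, 0) → Z = 350
  (177/11, 259/33) → Z = 311/33
  (104/5, 0) → Z = 416/5
The feasible region has finitely many vertices and no improving ray; the minimum is 311/33 at (177/11, 259/33).

bounded optimum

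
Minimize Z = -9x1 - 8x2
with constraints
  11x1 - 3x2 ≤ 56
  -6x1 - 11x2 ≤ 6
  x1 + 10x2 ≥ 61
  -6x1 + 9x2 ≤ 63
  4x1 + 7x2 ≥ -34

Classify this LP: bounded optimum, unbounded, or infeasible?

bounded optimum

Vertices and Z = -9x1 - 8x2:
  (743/113, 615/113) → Z = -11607/113
  (77/9, 343/27) → Z = -4823/27
  (-27/23, 143/23) → Z = -901/23
The feasible region has finitely many vertices and no improving ray; the minimum is -4823/27 at (77/9, 343/27).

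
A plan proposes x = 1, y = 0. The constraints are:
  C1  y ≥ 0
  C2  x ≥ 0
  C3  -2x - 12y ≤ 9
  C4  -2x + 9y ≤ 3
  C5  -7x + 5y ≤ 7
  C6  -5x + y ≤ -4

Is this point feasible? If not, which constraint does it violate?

C1: 0 ≥ 0 ✓
C2: 1 ≥ 0 ✓
C3: -2 ≤ 9 ✓
C4: -2 ≤ 3 ✓
C5: -7 ≤ 7 ✓
C6: -5 ≤ -4 ✓

feasible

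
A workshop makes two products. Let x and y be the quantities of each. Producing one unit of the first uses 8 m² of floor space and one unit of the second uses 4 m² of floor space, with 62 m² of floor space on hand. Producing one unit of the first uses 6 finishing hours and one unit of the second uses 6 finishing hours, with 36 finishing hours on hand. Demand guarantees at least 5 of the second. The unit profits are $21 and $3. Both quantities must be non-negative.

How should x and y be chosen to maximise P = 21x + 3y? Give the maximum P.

x = 1, y = 5, maximum P = 36

Feasible corners and P = 21x + 3y:
  (0, 6) → P = 18
  (0, 5) → P = 15
  (1, 5) → P = 36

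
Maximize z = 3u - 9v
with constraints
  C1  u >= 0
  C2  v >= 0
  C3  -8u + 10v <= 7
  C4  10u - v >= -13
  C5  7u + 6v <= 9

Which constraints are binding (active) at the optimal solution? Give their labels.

C2 and C5

Corner points and z = 3u - 9v:
  (0, 0) → z = 0
  (0, 7/10) → z = -63/10
  (9/7, 0) → z = 27/7
  (24/59, 121/118) → z = -945/118

The maximum is at (9/7, 0). Substituting into each constraint, equality holds for C2 and C5; the remaining constraints have slack.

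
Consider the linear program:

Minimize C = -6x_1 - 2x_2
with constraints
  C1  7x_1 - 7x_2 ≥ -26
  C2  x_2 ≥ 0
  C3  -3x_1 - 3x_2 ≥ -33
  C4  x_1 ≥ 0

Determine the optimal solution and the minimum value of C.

x_1 = 11, x_2 = 0, minimum C = -66

The binding constraints are x_2 = 0 and -3x_1 - 3x_2 = -33.
Solving simultaneously gives x_1 = 11, x_2 = 0.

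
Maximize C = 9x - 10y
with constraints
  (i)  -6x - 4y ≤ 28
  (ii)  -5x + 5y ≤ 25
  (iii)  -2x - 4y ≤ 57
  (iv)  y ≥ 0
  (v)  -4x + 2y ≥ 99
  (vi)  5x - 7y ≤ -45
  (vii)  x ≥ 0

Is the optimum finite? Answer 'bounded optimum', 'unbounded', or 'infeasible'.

The boundaries -5x + 5y = 25 and 5x - 7y = -45 meet at (5, 10), but that point violates -4x + 2y ≥ 99. Every candidate vertex is excluded by some other constraint, so the feasible region is empty.

infeasible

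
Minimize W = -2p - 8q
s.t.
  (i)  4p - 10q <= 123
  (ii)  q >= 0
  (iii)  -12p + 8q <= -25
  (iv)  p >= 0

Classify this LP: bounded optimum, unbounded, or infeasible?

unbounded

From the feasible point (123/4, 0), moving in the direction (10, 4) keeps every constraint satisfied while W decreases without bound.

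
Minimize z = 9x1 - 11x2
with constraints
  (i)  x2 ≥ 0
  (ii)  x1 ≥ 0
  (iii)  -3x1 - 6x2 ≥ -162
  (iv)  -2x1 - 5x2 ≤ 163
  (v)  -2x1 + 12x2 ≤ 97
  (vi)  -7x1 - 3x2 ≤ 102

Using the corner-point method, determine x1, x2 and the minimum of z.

Feasible corners and z = 9x1 - 11x2:
  (0, 0) → z = 0
  (54, 0) → z = 486
  (0, 97/12) → z = -1067/12
  (227/8, 205/16) → z = 1831/16

At the optimal vertex, x1 = 0 and -2x1 + 12x2 = 97.
Solving simultaneously gives x1 = 0, x2 = 97/12.

x1 = 0, x2 = 97/12, minimum z = -1067/12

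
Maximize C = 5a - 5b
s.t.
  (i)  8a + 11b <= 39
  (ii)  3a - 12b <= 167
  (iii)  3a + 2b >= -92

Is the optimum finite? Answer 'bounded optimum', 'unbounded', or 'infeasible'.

bounded optimum

Vertices and C = 5a - 5b:
  (2305/129, -1219/129) → C = 17620/129
  (-1090/17, 853/17) → C = -9715/17
  (-55/3, -37/2) → C = 5/6
The feasible region has finitely many vertices and no improving ray; the maximum is 17620/129 at (2305/129, -1219/129).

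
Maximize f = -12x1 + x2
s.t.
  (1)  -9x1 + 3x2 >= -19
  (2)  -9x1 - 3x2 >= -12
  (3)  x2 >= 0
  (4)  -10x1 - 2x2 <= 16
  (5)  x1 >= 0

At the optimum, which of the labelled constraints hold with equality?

Vertices and f = -12x1 + x2:
  (4/3, 0) → f = -16
  (0, 4) → f = 4
  (0, 0) → f = 0

The maximum is at (0, 4). Substituting into each constraint, equality holds for (2) and (5); the remaining constraints have slack.

(2) and (5)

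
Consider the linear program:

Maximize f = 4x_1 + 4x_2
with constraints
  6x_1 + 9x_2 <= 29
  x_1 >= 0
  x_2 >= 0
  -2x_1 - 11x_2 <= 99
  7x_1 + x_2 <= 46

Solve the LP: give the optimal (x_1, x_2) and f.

The binding constraints are 6x_1 + 9x_2 = 29 and x_2 = 0.
Solving simultaneously gives x_1 = 29/6, x_2 = 0.

x_1 = 29/6, x_2 = 0, maximum f = 58/3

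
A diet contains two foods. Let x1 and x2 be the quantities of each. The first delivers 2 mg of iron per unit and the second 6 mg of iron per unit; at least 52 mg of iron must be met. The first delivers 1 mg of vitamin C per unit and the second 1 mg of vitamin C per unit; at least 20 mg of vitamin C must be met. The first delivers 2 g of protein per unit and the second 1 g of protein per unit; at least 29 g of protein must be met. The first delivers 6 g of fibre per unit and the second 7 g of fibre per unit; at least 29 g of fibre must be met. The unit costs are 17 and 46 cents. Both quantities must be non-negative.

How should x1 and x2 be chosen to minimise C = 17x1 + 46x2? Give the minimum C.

Extreme points and C = 17x1 + 46x2:
  (0, 29) → C = 1334
  (26, 0) → C = 442
  (17, 3) → C = 427
  (9, 11) → C = 659
The feasible region is unbounded (it extends along (0, 1), (1, 0)), but C strictly increases along every unbounded feasible direction, so there is no improving ray and the minimum is attained at a vertex.

At the optimal vertex, 2x1 + 6x2 = 52 and x1 + x2 = 20.
Solving simultaneously gives x1 = 17, x2 = 3.

x1 = 17, x2 = 3, minimum C = 427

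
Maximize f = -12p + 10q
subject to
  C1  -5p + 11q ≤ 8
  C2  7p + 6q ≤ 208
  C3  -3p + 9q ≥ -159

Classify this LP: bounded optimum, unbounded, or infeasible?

Corner points and f = -12p + 10q:
  (2240/107, 1096/107) → f = -15920/107
  (-607/4, -273/4) → f = 2277/2
  (314/9, -163/27) → f = -12934/27
The feasible region has finitely many vertices and no improving ray; the maximum is 2277/2 at (-607/4, -273/4).

bounded optimum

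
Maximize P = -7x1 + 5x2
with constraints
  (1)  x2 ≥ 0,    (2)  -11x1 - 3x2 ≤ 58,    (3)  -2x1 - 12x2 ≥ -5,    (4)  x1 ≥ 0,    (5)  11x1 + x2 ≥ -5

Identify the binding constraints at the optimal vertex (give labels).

(3) and (4)

Corner points and P = -7x1 + 5x2:
  (5/2, 0) → P = -35/2
  (0, 0) → P = 0
  (0, 5/12) → P = 25/12

The maximum is at (0, 5/12). Substituting into each constraint, equality holds for (3) and (4); the remaining constraints have slack.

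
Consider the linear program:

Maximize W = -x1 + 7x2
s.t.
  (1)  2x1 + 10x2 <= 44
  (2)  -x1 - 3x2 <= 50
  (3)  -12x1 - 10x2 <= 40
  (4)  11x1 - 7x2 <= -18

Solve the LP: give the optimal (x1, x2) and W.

x1 = -42/5, x2 = 152/25, maximum W = 1274/25

Feasible corners and W = -x1 + 7x2:
  (-42/5, 152/25) → W = 1274/25
  (32/31, 130/31) → W = 878/31
  (-230/97, -112/97) → W = -554/97

The binding constraints are 2x1 + 10x2 = 44 and -12x1 - 10x2 = 40.
Solving simultaneously gives x1 = -42/5, x2 = 152/25.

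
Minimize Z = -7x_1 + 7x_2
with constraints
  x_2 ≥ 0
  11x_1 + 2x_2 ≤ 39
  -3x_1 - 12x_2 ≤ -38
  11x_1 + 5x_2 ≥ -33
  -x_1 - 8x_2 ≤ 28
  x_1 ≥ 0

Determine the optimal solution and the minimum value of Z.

x_1 = 28/9, x_2 = 43/18, minimum Z = -91/18

Vertices and Z = -7x_1 + 7x_2:
  (28/9, 43/18) → Z = -91/18
  (0, 39/2) → Z = 273/2
  (0, 19/6) → Z = 133/6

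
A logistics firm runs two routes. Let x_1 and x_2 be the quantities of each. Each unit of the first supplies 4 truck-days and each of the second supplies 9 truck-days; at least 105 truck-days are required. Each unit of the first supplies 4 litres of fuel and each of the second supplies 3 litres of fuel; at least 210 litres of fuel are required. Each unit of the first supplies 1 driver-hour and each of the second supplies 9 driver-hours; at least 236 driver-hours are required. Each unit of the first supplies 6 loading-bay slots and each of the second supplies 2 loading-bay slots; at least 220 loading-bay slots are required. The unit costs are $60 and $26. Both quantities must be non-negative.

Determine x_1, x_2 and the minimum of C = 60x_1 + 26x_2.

x_1 = 24, x_2 = 38, minimum C = 2428

Feasible corners and C = 60x_1 + 26x_2:
  (0, 110) → C = 2860
  (236, 0) → C = 14160
  (394/11, 734/33) → C = 90004/33
  (24, 38) → C = 2428
The feasible region is unbounded (it extends along (0, 1), (1, 0)), but C strictly increases along every unbounded feasible direction, so there is no improving ray and the minimum is attained at a vertex.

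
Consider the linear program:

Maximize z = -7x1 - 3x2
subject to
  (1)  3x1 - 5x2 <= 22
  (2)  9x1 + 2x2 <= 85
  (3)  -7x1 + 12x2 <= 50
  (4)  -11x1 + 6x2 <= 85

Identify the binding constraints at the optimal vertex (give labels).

Feasible corners and z = -7x1 - 3x2:
  (469/51, 19/17) → z = -3454/51
  (-557/37, -497/37) → z = 5390/37
  (460/61, 1045/122) → z = -9575/122
  (-8, -1/2) → z = 115/2

The maximum is at (-557/37, -497/37). Substituting into each constraint, equality holds for (1) and (4); the remaining constraints have slack.

(1) and (4)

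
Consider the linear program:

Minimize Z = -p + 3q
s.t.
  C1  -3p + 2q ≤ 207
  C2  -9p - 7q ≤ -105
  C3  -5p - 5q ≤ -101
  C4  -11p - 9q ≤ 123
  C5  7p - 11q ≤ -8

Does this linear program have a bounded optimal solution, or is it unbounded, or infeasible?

Feasible corners and Z = -p + 3q:
  (-413/13, 726/13) → Z = 2591/13
  (-91/5, 192/5) → Z = 667/5
  (119/10, 83/10) → Z = 13
The feasible region has finitely many vertices and no improving ray; the minimum is 13 at (119/10, 83/10).

bounded optimum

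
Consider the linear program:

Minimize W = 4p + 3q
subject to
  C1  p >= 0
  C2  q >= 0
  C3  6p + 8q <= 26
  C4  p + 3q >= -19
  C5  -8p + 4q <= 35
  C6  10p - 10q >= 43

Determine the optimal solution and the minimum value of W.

p = 43/10, q = 0, minimum W = 86/5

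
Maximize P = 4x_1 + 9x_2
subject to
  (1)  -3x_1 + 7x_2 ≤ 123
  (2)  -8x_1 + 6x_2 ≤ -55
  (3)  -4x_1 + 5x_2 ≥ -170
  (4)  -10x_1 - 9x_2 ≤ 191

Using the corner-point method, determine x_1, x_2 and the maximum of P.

Feasible corners and P = 4x_1 + 9x_2:
  (1123/38, 1149/38) → P = 14833/38
  (1805/13, 1002/13) → P = 16238/13
  (-217/44, -1039/66) → P = -3551/22
  (575/86, -1232/43) → P = -9938/43

The optimum lies where -3x_1 + 7x_2 = 123 and -4x_1 + 5x_2 = -170.
Solving simultaneously gives x_1 = 1805/13, x_2 = 1002/13.

x_1 = 1805/13, x_2 = 1002/13, maximum P = 16238/13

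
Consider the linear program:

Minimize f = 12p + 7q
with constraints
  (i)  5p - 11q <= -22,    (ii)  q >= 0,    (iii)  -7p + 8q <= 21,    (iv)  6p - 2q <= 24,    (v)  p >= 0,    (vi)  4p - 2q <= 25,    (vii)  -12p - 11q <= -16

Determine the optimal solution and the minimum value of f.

Corner points and f = 12p + 7q:
  (11/2, 9/2) → f = 195/2
  (0, 2) → f = 14
  (117/17, 147/17) → f = 2433/17
  (0, 21/8) → f = 147/8

The binding constraints are 5p - 11q = -22 and p = 0.
Solving simultaneously gives p = 0, q = 2.

p = 0, q = 2, minimum f = 14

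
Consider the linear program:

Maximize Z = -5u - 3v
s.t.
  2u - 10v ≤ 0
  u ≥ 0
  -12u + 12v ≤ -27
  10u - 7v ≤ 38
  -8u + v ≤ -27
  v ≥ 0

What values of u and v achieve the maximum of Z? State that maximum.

Extreme points and Z = -5u - 3v:
  (190/43, 38/43) → Z = -1064/43
  (45/13, 9/13) → Z = -252/13
  (89/12, 31/6) → Z = -631/12
  (99/28, 9/7) → Z = -603/28

The binding constraints are 2u - 10v = 0 and -8u + v = -27.
Solving simultaneously gives u = 45/13, v = 9/13.

u = 45/13, v = 9/13, maximum Z = -252/13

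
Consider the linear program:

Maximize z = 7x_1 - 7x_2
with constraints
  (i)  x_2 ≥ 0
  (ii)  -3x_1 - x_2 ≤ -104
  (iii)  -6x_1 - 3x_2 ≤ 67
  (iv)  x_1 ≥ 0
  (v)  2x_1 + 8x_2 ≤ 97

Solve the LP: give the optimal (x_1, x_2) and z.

Feasible corners and z = 7x_1 - 7x_2:
  (104/3, 0) → z = 728/3
  (97/2, 0) → z = 679/2
  (735/22, 83/22) → z = 2282/11

At the optimal vertex, x_2 = 0 and 2x_1 + 8x_2 = 97.
Solving simultaneously gives x_1 = 97/2, x_2 = 0.

x_1 = 97/2, x_2 = 0, maximum z = 679/2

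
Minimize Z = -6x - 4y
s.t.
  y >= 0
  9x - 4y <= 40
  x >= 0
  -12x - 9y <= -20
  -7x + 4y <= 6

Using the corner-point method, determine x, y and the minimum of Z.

x = 23, y = 167/4, minimum Z = -305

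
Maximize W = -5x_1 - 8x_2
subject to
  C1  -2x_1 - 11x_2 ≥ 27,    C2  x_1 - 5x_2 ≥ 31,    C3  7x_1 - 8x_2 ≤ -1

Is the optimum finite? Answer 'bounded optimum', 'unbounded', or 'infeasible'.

From the feasible point (-253/27, -218/27), moving in the direction (-8, -7) keeps every constraint satisfied while W increases without bound.

unbounded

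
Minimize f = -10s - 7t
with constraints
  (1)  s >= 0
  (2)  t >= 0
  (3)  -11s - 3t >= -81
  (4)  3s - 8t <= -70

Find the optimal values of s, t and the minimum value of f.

s = 0, t = 27, minimum f = -189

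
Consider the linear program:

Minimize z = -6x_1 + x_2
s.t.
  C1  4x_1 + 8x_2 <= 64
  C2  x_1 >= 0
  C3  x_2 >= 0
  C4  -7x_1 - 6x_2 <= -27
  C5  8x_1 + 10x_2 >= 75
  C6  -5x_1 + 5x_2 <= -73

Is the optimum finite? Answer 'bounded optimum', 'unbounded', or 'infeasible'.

bounded optimum

Vertices and z = -6x_1 + x_2:
  (16, 0) → z = -96
  (226/15, 7/15) → z = -1349/15
  (73/5, 0) → z = -438/5
The feasible region has finitely many vertices and no improving ray; the minimum is -96 at (16, 0).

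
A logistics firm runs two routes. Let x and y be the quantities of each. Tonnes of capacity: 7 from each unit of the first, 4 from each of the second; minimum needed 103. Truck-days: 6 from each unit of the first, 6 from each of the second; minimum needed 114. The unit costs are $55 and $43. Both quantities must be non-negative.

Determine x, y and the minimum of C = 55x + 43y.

Corner points and C = 55x + 43y:
  (0, 103/4) → C = 4429/4
  (19, 0) → C = 1045
  (9, 10) → C = 925
The feasible region is unbounded (it extends along (0, 1), (1, 0)), but C strictly increases along every unbounded feasible direction, so there is no improving ray and the minimum is attained at a vertex.

The binding constraints are 7x + 4y = 103 and 6x + 6y = 114.
Solving simultaneously gives x = 9, y = 10.

x = 9, y = 10, minimum C = 925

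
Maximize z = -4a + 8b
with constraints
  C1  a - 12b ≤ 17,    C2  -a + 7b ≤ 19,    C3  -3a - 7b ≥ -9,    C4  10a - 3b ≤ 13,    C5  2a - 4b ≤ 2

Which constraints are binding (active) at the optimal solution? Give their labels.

Vertices and z = -4a + 8b:
  (-347/5, -36/5) → z = 220
  (-11/5, -8/5) → z = -4
  (-5/2, 33/14) → z = 202/7
  (118/79, 51/79) → z = -64/79
  (23/17, 3/17) → z = -4

The maximum is at (-347/5, -36/5). Substituting into each constraint, equality holds for C1 and C2; the remaining constraints have slack.

C1 and C2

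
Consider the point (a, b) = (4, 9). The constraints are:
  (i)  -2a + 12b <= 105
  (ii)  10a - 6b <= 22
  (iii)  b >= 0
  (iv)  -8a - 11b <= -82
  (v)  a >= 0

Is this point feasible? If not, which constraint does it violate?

feasible

(i): 100 ≤ 105 ✓
(ii): -14 ≤ 22 ✓
(iii): 9 ≥ 0 ✓
(iv): -131 ≤ -82 ✓
(v): 4 ≥ 0 ✓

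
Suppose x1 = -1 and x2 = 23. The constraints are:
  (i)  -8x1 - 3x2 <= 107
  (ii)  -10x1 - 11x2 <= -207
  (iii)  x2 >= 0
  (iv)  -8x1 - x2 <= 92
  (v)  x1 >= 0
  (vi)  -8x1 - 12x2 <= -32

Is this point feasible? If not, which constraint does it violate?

not feasible — violates (v)

Constraint (v): x1 = -1, which is not ≥ 0. All other constraints are satisfied.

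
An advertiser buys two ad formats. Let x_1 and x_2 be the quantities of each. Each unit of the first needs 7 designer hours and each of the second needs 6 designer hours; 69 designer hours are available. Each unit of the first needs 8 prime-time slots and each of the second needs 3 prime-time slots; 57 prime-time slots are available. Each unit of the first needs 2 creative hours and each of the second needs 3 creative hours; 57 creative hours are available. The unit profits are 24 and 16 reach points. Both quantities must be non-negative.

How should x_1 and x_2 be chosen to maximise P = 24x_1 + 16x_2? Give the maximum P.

Feasible corners and P = 24x_1 + 16x_2:
  (0, 0) → P = 0
  (0, 23/2) → P = 184
  (57/8, 0) → P = 171
  (5, 17/3) → P = 632/3

At the optimal vertex, 7x_1 + 6x_2 = 69 and 8x_1 + 3x_2 = 57.
Solving simultaneously gives x_1 = 5, x_2 = 17/3.

x_1 = 5, x_2 = 17/3, maximum P = 632/3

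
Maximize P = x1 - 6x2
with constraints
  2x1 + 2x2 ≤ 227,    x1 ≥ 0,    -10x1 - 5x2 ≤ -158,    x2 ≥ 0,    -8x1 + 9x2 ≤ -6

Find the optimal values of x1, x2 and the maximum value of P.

x1 = 227/2, x2 = 0, maximum P = 227/2

Feasible corners and P = x1 - 6x2:
  (227/2, 0) → P = 227/2
  (2055/34, 902/17) → P = -8769/34
  (79/5, 0) → P = 79/5
  (726/65, 602/65) → P = -222/5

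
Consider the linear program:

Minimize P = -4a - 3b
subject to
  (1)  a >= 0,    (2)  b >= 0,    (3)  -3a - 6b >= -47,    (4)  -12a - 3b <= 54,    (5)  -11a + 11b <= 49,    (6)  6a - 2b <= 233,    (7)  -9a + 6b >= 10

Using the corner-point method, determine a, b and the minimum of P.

Extreme points and P = -4a - 3b:
  (0, 49/11) → P = -147/11
  (0, 5/3) → P = -5
  (223/99, 664/99) → P = -2884/99
  (37/12, 151/24) → P = -749/24

a = 37/12, b = 151/24, minimum P = -749/24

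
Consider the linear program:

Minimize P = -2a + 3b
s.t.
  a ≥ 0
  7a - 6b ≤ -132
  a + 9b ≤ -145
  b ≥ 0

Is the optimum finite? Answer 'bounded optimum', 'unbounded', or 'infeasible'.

infeasible

The boundaries a = 0 and 7a - 6b = -132 meet at (0, 22), but that point violates a + 9b ≤ -145. Every candidate vertex is excluded by some other constraint, so the feasible region is empty.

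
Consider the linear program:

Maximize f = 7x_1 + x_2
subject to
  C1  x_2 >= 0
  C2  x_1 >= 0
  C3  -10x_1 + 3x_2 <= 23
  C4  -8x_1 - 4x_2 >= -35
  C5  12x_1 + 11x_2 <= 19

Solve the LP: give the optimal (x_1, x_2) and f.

x_1 = 19/12, x_2 = 0, maximum f = 133/12

Vertices and f = 7x_1 + x_2:
  (0, 0) → f = 0
  (19/12, 0) → f = 133/12
  (0, 19/11) → f = 19/11

The optimum lies where x_2 = 0 and 12x_1 + 11x_2 = 19.
Solving simultaneously gives x_1 = 19/12, x_2 = 0.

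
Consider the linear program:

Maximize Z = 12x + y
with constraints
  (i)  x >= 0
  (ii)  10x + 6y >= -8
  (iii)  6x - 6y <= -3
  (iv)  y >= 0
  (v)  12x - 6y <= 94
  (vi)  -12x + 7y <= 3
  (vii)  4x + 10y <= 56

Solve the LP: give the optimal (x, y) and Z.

x = 51/14, y = 29/7, maximum Z = 335/7

At the optimal vertex, 6x - 6y = -3 and 4x + 10y = 56.
Solving simultaneously gives x = 51/14, y = 29/7.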